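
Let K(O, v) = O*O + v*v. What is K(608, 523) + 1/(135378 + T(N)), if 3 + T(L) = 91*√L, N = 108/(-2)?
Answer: 3929231261529194/6108945933 - 91*I*√6/6108945933 ≈ 6.4319e+5 - 3.6488e-8*I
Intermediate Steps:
K(O, v) = O² + v²
N = -54 (N = 108*(-½) = -54)
T(L) = -3 + 91*√L
K(608, 523) + 1/(135378 + T(N)) = (608² + 523²) + 1/(135378 + (-3 + 91*√(-54))) = (369664 + 273529) + 1/(135378 + (-3 + 91*(3*I*√6))) = 643193 + 1/(135378 + (-3 + 273*I*√6)) = 643193 + 1/(135375 + 273*I*√6)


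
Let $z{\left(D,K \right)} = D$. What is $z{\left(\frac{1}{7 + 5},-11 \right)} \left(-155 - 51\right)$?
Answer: $- \frac{103}{6} \approx -17.167$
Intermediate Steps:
$z{\left(\frac{1}{7 + 5},-11 \right)} \left(-155 - 51\right) = \frac{-155 - 51}{7 + 5} = \frac{1}{12} \left(-206\right) = - \frac{103}{6}$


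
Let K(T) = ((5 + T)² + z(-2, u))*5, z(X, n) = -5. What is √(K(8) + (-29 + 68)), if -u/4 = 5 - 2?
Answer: √859 ≈ 29.309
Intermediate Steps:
u = -12 (u = -4*(5 - 2) = -4*3 = -12)
K(T) = -25 + 5*(5 + T)² (K(T) = ((5 + T)² - 5)*5 = (-5 + (5 + T)²)*5 = -25 + 5*(5 + T)²)
√(K(8) + (-29 + 68)) = √((-25 + 5*(5 + 8)²) + (-29 + 68)) = √((-25 + 5*13²) + 39) = √((-25 + 5*169) + 39) = √((-25 + 845) + 39) = √(820 + 39) = √859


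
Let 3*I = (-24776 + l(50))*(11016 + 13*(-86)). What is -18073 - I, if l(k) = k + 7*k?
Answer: 241219429/3 ≈ 8.0407e+7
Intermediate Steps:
l(k) = 8*k
I = -241273648/3 (I = ((-24776 + 8*50)*(11016 + 13*(-86)))/3 = ((-24776 + 400)*(11016 - 1118))/3 = (-24376*9898)/3 = (1/3)*(-241273648) = -241273648/3 ≈ -8.0425e+7)
-18073 - I = -18073 - 1*(-241273648/3) = -18073 + 241273648/3 = 241219429/3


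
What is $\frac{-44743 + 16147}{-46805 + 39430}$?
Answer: $\frac{28596}{7375} \approx 3.8774$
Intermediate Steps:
$\frac{-44743 + 16147}{-46805 + 39430} = - \frac{28596}{-7375} = \left(-28596\right) \left(- \frac{1}{7375}\right) = \frac{28596}{7375}$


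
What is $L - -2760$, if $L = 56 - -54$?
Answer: $2870$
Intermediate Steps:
$L = 110$ ($L = 56 + 54 = 110$)
$L - -2760 = 110 - -2760 = 110 + 2760 = 2870$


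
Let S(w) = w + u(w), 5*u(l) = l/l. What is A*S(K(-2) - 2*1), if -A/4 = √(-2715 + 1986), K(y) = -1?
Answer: 1512*I/5 ≈ 302.4*I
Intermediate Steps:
u(l) = ⅕ (u(l) = (l/l)/5 = (⅕)*1 = ⅕)
A = -108*I (A = -4*√(-2715 + 1986) = -108*I ≈ -108.0*I)
S(w) = ⅕ + w (S(w) = w + ⅕ = ⅕ + w)
A*S(K(-2) - 2*1) = (-108*I)*(⅕ + (-1 - 2*1)) = (-108*I)*(⅕ + (-1 - 2)) = (-108*I)*(⅕ - 3) = -108*I*(-14/5) = 1512*I/5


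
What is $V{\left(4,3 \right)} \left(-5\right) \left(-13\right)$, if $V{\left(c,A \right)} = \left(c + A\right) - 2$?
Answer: $325$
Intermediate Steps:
$V{\left(c,A \right)} = -2 + A + c$ ($V{\left(c,A \right)} = \left(A + c\right) - 2 = -2 + A + c$)
$V{\left(4,3 \right)} \left(-5\right) \left(-13\right) = \left(-2 + 3 + 4\right) \left(-5\right) \left(-13\right) = 5 \left(-5\right) \left(-13\right) = \left(-25\right) \left(-13\right) = 325$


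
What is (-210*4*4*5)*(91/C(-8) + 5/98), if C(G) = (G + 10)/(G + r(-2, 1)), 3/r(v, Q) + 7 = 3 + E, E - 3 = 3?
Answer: 34774200/7 ≈ 4.9677e+6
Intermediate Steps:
E = 6 (E = 3 + 3 = 6)
r(v, Q) = 3/2 (r(v, Q) = 3/(-7 + (3 + 6)) = 3/(-7 + 9) = 3/2)
C(G) = (10 + G)/(3/2 + G) (C(G) = (G + 10)/(G + 3/2) = (10 + G)/(3/2 + G))
(-210*4*4*5)*(91/C(-8) + 5/98) = (-210*4*4*5)*(91/((2*(10 - 8)/(3 + 2*(-8)))) + 5/98) = (-3360*5)*(91/((2*2/(3 - 16))) + 5*(1/98)) = (-210*80)*(91/((2*2/(-13))) + 5/98) = -16800*(91/((2*(-1/13)*2)) + 5/98) = -16800*(91/(-4/13) + 5/98) = -16800*(91*(-13/4) + 5/98) = -16800*(-1183/4 + 5/98) = -16800*(-57957/196) = 34774200/7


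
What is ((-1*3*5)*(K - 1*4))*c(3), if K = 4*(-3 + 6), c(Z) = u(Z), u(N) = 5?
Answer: -600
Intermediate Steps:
c(Z) = 5
K = 12 (K = 4*3 = 12)
((-1*3*5)*(K - 1*4))*c(3) = ((-1*3*5)*(12 - 1*4))*5 = ((-3*5)*(12 - 4))*5 = -15*8*5 = -120*5 = -600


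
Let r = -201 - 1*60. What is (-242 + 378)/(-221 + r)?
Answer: -68/241 ≈ -0.28216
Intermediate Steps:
r = -261 (r = -201 - 60 = -261)
(-242 + 378)/(-221 + r) = (-242 + 378)/(-221 - 261) = 136/(-482) = 136*(-1/482) = -68/241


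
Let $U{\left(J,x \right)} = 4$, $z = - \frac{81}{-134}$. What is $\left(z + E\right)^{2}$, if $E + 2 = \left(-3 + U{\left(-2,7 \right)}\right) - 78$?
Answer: $\frac{110355025}{17956} \approx 6145.9$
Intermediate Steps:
$z = \frac{81}{134}$ ($z = \left(-81\right) \left(- \frac{1}{134}\right) = \frac{81}{134} \approx 0.60448$)
$E = -79$ ($E = -2 + \left(\left(-3 + 4\right) - 78\right) = -2 + \left(1 - 78\right) = -2 - 77 = -79$)
$\left(z + E\right)^{2} = \left(\frac{81}{134} - 79\right)^{2} = \left(- \frac{10505}{134}\right)^{2} = \frac{110355025}{17956}$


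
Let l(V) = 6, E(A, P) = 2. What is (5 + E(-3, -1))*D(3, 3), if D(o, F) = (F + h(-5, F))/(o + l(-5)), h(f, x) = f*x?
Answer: -28/3 ≈ -9.3333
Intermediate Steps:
D(o, F) = -4*F/(6 + o) (D(o, F) = (F - 5*F)/(o + 6) = (-4*F)/(6 + o) = -4*F/(6 + o))
(5 + E(-3, -1))*D(3, 3) = (5 + 2)*(-4*3/(6 + 3)) = 7*(-4*3/9) = 7*(-4*3*1/9) = 7*(-4/3) = -28/3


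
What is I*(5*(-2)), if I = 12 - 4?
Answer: -80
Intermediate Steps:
I = 8
I*(5*(-2)) = 8*(5*(-2)) = 8*(-10) = -80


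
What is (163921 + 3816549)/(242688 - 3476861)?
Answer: -3980470/3234173 ≈ -1.2308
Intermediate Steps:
(163921 + 3816549)/(242688 - 3476861) = 3980470/(-3234173) = 3980470*(-1/3234173) = -3980470/3234173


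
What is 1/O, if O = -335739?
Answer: -1/335739 ≈ -2.9785e-6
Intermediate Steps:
1/O = 1/(-335739) = -1/335739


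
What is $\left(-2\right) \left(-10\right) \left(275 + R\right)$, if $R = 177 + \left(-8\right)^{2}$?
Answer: $10320$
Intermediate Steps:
$R = 241$ ($R = 177 + 64 = 241$)
$\left(-2\right) \left(-10\right) \left(275 + R\right) = \left(-2\right) \left(-10\right) \left(275 + 241\right) = 20 \cdot 516 = 10320$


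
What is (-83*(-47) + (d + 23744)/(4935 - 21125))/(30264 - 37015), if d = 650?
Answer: -31566398/54649345 ≈ -0.57762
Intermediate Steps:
(-83*(-47) + (d + 23744)/(4935 - 21125))/(30264 - 37015) = (-83*(-47) + (650 + 23744)/(4935 - 21125))/(30264 - 37015) = (3901 + 24394/(-16190))/(-6751) = (3901 + 24394*(-1/16190))*(-1/6751) = (3901 - 12197/8095)*(-1/6751) = (31566398/8095)*(-1/6751) = -31566398/54649345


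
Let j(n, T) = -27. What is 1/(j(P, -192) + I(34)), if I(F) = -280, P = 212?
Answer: -1/307 ≈ -0.0032573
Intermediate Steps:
1/(j(P, -192) + I(34)) = 1/(-27 - 280) = 1/(-307) = -1/307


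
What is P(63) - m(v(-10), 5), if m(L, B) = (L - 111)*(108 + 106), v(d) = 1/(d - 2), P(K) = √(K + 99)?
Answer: 142631/6 + 9*√2 ≈ 23785.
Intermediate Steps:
P(K) = √(99 + K)
v(d) = 1/(-2 + d)
m(L, B) = -23754 + 214*L (m(L, B) = (-111 + L)*214 = -23754 + 214*L)
P(63) - m(v(-10), 5) = √(99 + 63) - (-23754 + 214/(-2 - 10)) = √162 - (-23754 + 214/(-12)) = 9*√2 - (-23754 + 214*(-1/12)) = 9*√2 - (-23754 - 107/6) = 9*√2 - 1*(-142631/6) = 9*√2 + 142631/6 = 142631/6 + 9*√2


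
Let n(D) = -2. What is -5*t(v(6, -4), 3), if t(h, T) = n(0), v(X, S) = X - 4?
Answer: 10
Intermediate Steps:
v(X, S) = -4 + X
t(h, T) = -2
-5*t(v(6, -4), 3) = -5*(-2) = 10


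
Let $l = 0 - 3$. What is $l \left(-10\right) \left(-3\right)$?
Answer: $-90$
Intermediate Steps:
$l = -3$
$l \left(-10\right) \left(-3\right) = \left(-3\right) \left(-10\right) \left(-3\right) = 30 \left(-3\right) = -90$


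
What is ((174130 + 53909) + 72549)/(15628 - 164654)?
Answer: -150294/74513 ≈ -2.0170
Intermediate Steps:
((174130 + 53909) + 72549)/(15628 - 164654) = (228039 + 72549)/(-149026) = 300588*(-1/149026) = -150294/74513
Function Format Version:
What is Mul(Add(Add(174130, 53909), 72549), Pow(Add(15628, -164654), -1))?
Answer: Rational(-150294, 74513) ≈ -2.0170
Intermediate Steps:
Mul(Add(Add(174130, 53909), 72549), Pow(Add(15628, -164654), -1)) = Mul(Add(228039, 72549), Pow(-149026, -1)) = Mul(300588, Rational(-1, 149026)) = Rational(-150294, 74513)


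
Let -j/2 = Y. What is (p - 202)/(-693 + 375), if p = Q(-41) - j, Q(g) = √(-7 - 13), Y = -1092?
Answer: 1193/159 - I*√5/159 ≈ 7.5031 - 0.014063*I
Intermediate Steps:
Q(g) = 2*I*√5 (Q(g) = √(-20) = 2*I*√5)
j = 2184 (j = -2*(-1092) = 2184)
p = -2184 + 2*I*√5 (p = 2*I*√5 - 1*2184 = 2*I*√5 - 2184 = -2184 + 2*I*√5 ≈ -2184.0 + 4.4721*I)
(p - 202)/(-693 + 375) = ((-2184 + 2*I*√5) - 202)/(-693 + 375) = (-2386 + 2*I*√5)/(-318) = (-2386 + 2*I*√5)*(-1/318) = 1193/159 - I*√5/159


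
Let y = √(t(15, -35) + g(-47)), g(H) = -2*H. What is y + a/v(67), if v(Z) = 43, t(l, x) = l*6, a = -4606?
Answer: -4606/43 + 2*√46 ≈ -93.552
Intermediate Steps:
t(l, x) = 6*l
y = 2*√46 (y = √(6*15 - 2*(-47)) = √(90 + 94) = √184 = 2*√46 ≈ 13.565)
y + a/v(67) = 2*√46 - 4606/43 = -4606/43 + 2*√46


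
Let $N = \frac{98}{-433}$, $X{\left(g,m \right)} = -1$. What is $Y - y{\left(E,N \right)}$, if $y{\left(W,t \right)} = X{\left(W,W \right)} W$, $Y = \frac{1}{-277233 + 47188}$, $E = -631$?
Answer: $- \frac{145158396}{230045} \approx -631.0$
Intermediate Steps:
$N = - \frac{98}{433}$ ($N = 98 \left(- \frac{1}{433}\right) = - \frac{98}{433} \approx -0.22633$)
$Y = - \frac{1}{230045}$ ($Y = \frac{1}{-230045} = - \frac{1}{230045} \approx -4.347 \cdot 10^{-6}$)
$y{\left(W,t \right)} = - W$
$Y - y{\left(E,N \right)} = - \frac{1}{230045} - \left(-1\right) \left(-631\right) = - \frac{1}{230045} - 631 = - \frac{145158396}{230045}$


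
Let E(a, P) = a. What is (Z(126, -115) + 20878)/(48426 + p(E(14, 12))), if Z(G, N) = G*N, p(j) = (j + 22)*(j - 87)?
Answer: 3194/22899 ≈ 0.13948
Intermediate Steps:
p(j) = (-87 + j)*(22 + j) (p(j) = (22 + j)*(-87 + j) = (-87 + j)*(22 + j))
(Z(126, -115) + 20878)/(48426 + p(E(14, 12))) = (126*(-115) + 20878)/(48426 + (-1914 + 14² - 65*14)) = (-14490 + 20878)/(48426 + (-1914 + 196 - 910)) = 6388/(48426 - 2628) = 6388/45798 = 6388*(1/45798) = 3194/22899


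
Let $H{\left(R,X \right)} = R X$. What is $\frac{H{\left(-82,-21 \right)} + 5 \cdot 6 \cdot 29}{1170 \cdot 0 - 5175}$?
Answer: $- \frac{288}{575} \approx -0.50087$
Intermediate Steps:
$\frac{H{\left(-82,-21 \right)} + 5 \cdot 6 \cdot 29}{1170 \cdot 0 - 5175} = \frac{\left(-82\right) \left(-21\right) + 5 \cdot 6 \cdot 29}{1170 \cdot 0 - 5175} = \frac{1722 + 30 \cdot 29}{0 - 5175} = \frac{1722 + 870}{-5175} = 2592 \left(- \frac{1}{5175}\right) = - \frac{288}{575}$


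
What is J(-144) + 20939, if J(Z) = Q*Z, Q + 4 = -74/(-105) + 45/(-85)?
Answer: 12786401/595 ≈ 21490.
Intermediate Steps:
Q = -6827/1785 (Q = -4 + (-74/(-105) + 45/(-85)) = -4 + (-74*(-1/105) + 45*(-1/85)) = -4 + (74/105 - 9/17) = -4 + 313/1785 = -6827/1785 ≈ -3.8246)
J(Z) = -6827*Z/1785
J(-144) + 20939 = -6827/1785*(-144) + 20939 = 327696/595 + 20939 = 12786401/595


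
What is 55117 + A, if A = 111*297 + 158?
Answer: 88242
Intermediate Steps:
A = 33125 (A = 32967 + 158 = 33125)
55117 + A = 55117 + 33125 = 88242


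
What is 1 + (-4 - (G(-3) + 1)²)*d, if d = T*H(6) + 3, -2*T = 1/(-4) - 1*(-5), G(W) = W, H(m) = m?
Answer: 91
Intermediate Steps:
T = -19/8 (T = -(1/(-4) - 1*(-5))/2 = -(-¼ + 5)/2 = -½*19/4 = -19/8 ≈ -2.3750)
d = -45/4 (d = -19/8*6 + 3 = -57/4 + 3 = -45/4 ≈ -11.250)
1 + (-4 - (G(-3) + 1)²)*d = 1 + (-4 - (-3 + 1)²)*(-45/4) = 1 + (-4 - 1*(-2)²)*(-45/4) = 1 + (-4 - 1*4)*(-45/4) = 1 + (-4 - 4)*(-45/4) = 1 - 8*(-45/4) = 1 + 90 = 91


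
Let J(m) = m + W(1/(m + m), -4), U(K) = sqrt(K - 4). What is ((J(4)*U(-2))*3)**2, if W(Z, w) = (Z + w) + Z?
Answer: -27/8 ≈ -3.3750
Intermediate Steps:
U(K) = sqrt(-4 + K)
W(Z, w) = w + 2*Z
J(m) = -4 + m + 1/m (J(m) = m + (-4 + 2/(m + m)) = m + (-4 + 2/((2*m))) = m + (-4 + 2*(1/(2*m))) = m + (-4 + 1/m) = -4 + m + 1/m)
((J(4)*U(-2))*3)**2 = (((-4 + 4 + 1/4)*sqrt(-4 - 2))*3)**2 = (((-4 + 4 + 1/4)*sqrt(-6))*3)**2 = (((I*sqrt(6))/4)*3)**2 = ((I*sqrt(6)/4)*3)**2 = (3*I*sqrt(6)/4)**2 = -27/8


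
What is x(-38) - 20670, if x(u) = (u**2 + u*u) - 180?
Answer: -17962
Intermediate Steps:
x(u) = -180 + 2*u**2 (x(u) = (u**2 + u**2) - 180 = 2*u**2 - 180 = -180 + 2*u**2)
x(-38) - 20670 = (-180 + 2*(-38)**2) - 20670 = (-180 + 2*1444) - 20670 = (-180 + 2888) - 20670 = 2708 - 20670 = -17962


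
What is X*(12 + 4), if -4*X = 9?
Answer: -36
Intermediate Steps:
X = -9/4 (X = -1/4*9 = -9/4 ≈ -2.2500)
X*(12 + 4) = -9*(12 + 4)/4 = -9/4*16 = -36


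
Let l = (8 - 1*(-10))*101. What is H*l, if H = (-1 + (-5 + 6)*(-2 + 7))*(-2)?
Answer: -14544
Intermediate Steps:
l = 1818 (l = (8 + 10)*101 = 18*101 = 1818)
H = -8 (H = (-1 + 1*5)*(-2) = (-1 + 5)*(-2) = 4*(-2) = -8)
H*l = -8*1818 = -14544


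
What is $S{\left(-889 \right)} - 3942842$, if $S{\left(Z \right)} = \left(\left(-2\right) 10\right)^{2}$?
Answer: $-3942442$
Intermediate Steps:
$S{\left(Z \right)} = 400$ ($S{\left(Z \right)} = \left(-20\right)^{2} = 400$)
$S{\left(-889 \right)} - 3942842 = 400 - 3942842 = -3942442$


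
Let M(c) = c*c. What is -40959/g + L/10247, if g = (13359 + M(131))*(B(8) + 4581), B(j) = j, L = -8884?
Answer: -1244679698393/1435156701160 ≈ -0.86728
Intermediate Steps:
M(c) = c²
g = 140056280 (g = (13359 + 131²)*(8 + 4581) = (13359 + 17161)*4589 = 30520*4589 = 140056280)
-40959/g + L/10247 = -40959/140056280 - 8884/10247 = -1244679698393/1435156701160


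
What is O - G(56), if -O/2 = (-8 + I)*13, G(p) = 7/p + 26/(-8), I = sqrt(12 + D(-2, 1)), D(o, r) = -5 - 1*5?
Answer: 1689/8 - 26*sqrt(2) ≈ 174.36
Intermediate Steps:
D(o, r) = -10 (D(o, r) = -5 - 5 = -10)
I = sqrt(2) (I = sqrt(12 - 10) = sqrt(2) ≈ 1.4142)
G(p) = -13/4 + 7/p (G(p) = 7/p + 26*(-1/8) = 7/p - 13/4 = -13/4 + 7/p)
O = 208 - 26*sqrt(2) (O = -2*(-8 + sqrt(2))*13 = -2*(-104 + 13*sqrt(2)) = 208 - 26*sqrt(2) ≈ 171.23)
O - G(56) = (208 - 26*sqrt(2)) - (-13/4 + 7/56) = (208 - 26*sqrt(2)) - (-13/4 + 7*(1/56)) = (208 - 26*sqrt(2)) - (-13/4 + 1/8) = (208 - 26*sqrt(2)) - 1*(-25/8) = (208 - 26*sqrt(2)) + 25/8 = 1689/8 - 26*sqrt(2)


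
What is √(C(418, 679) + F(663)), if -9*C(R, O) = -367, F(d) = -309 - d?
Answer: 17*I*√29/3 ≈ 30.516*I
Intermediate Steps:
C(R, O) = 367/9 (C(R, O) = -⅑*(-367) = 367/9)
√(C(418, 679) + F(663)) = √(367/9 + (-309 - 1*663)) = √(367/9 + (-309 - 663)) = √(367/9 - 972) = √(-8381/9) = 17*I*√29/3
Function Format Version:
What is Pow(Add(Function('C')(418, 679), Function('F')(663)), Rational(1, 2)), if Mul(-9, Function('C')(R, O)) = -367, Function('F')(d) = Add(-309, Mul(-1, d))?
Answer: Mul(Rational(17, 3), I, Pow(29, Rational(1, 2))) ≈ Mul(30.516, I)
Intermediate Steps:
Function('C')(R, O) = Rational(367, 9) (Function('C')(R, O) = Mul(Rational(-1, 9), -367) = Rational(367, 9))
Pow(Add(Function('C')(418, 679), Function('F')(663)), Rational(1, 2)) = Pow(Add(Rational(367, 9), Add(-309, Mul(-1, 663))), Rational(1, 2)) = Pow(Add(Rational(367, 9), Add(-309, -663)), Rational(1, 2)) = Pow(Add(Rational(367, 9), -972), Rational(1, 2)) = Pow(Rational(-8381, 9), Rational(1, 2)) = Mul(Rational(17, 3), I, Pow(29, Rational(1, 2)))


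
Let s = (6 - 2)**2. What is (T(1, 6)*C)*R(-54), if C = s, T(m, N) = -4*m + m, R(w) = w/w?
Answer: -48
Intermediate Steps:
R(w) = 1
s = 16 (s = 4**2 = 16)
T(m, N) = -3*m
C = 16
(T(1, 6)*C)*R(-54) = (-3*1*16)*1 = -3*16*1 = -48*1 = -48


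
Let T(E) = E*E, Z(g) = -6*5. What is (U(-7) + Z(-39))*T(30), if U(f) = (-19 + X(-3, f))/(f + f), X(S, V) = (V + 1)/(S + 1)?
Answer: -181800/7 ≈ -25971.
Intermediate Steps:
X(S, V) = (1 + V)/(1 + S)
Z(g) = -30
T(E) = E²
U(f) = (-39/2 - f/2)/(2*f) (U(f) = (-19 + (1 + f)/(1 - 3))/(f + f) = (-19 + (1 + f)/(-2))/((2*f)) = (-19 - (1 + f)/2)*(1/(2*f)) = (-19 + (-½ - f/2))*(1/(2*f)) = (-39/2 - f/2)*(1/(2*f)) = (-39/2 - f/2)/(2*f))
(U(-7) + Z(-39))*T(30) = ((¼)*(-39 - 1*(-7))/(-7) - 30)*30² = ((¼)*(-⅐)*(-39 + 7) - 30)*900 = ((¼)*(-⅐)*(-32) - 30)*900 = (8/7 - 30)*900 = -202/7*900 = -181800/7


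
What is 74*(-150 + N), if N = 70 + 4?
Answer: -5624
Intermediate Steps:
N = 74
74*(-150 + N) = 74*(-150 + 74) = 74*(-76) = -5624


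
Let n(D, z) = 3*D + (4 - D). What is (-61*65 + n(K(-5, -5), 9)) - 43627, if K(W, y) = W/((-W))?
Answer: -47590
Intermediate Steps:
K(W, y) = -1 (K(W, y) = W*(-1/W) = -1)
n(D, z) = 4 + 2*D
(-61*65 + n(K(-5, -5), 9)) - 43627 = (-61*65 + (4 + 2*(-1))) - 43627 = (-3965 + (4 - 2)) - 43627 = (-3965 + 2) - 43627 = -3963 - 43627 = -47590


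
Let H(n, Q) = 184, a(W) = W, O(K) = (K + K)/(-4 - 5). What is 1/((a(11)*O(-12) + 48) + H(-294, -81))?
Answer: 3/784 ≈ 0.0038265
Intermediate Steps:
O(K) = -2*K/9 (O(K) = (2*K)/(-9) = (2*K)*(-1/9) = -2*K/9)
1/((a(11)*O(-12) + 48) + H(-294, -81)) = 1/((11*(-2/9*(-12)) + 48) + 184) = 1/((11*(8/3) + 48) + 184) = 1/((88/3 + 48) + 184) = 1/(232/3 + 184) = 1/(784/3) = 3/784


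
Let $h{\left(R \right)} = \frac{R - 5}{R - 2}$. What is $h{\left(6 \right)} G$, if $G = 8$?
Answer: $2$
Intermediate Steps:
$h{\left(R \right)} = \frac{-5 + R}{-2 + R}$
$h{\left(6 \right)} G = \frac{-5 + 6}{-2 + 6} \cdot 8 = \frac{1}{4} \cdot 1 \cdot 8 = \frac{1}{4} \cdot 8 = 2$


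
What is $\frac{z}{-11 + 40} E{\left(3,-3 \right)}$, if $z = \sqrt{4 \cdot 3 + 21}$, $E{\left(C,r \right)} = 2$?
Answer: $\frac{2 \sqrt{33}}{29} \approx 0.39618$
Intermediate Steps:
$z = \sqrt{33}$ ($z = \sqrt{12 + 21} = \sqrt{33} \approx 5.7446$)
$\frac{z}{-11 + 40} E{\left(3,-3 \right)} = \frac{\sqrt{33}}{-11 + 40} \cdot 2 = \frac{\sqrt{33}}{29} \cdot 2 = \frac{2 \sqrt{33}}{29}$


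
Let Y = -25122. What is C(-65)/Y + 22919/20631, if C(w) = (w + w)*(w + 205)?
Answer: 12195581/6644769 ≈ 1.8354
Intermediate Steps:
C(w) = 2*w*(205 + w) (C(w) = (2*w)*(205 + w) = 2*w*(205 + w))
C(-65)/Y + 22919/20631 = (2*(-65)*(205 - 65))/(-25122) + 22919/20631 = (2*(-65)*140)*(-1/25122) + 22919*(1/20631) = -18200*(-1/25122) + 1763/1587 = 9100/12561 + 1763/1587 = 12195581/6644769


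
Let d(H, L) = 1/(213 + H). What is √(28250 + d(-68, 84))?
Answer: 27*√814755/145 ≈ 168.08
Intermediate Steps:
√(28250 + d(-68, 84)) = √(28250 + 1/(213 - 68)) = √(28250 + 1/145) = √(4096251/145) = 27*√814755/145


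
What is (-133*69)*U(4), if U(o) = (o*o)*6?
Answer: -880992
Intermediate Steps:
U(o) = 6*o**2 (U(o) = o**2*6 = 6*o**2)
(-133*69)*U(4) = (-133*69)*(6*4**2) = -55062*16 = -9177*96 = -880992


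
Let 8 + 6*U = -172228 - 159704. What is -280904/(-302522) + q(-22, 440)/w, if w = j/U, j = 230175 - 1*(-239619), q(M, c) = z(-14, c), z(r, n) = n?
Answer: -5424078137068/106592265351 ≈ -50.886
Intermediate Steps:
q(M, c) = c
U = -165970/3 (U = -4/3 + (-172228 - 159704)/6 = -4/3 + (⅙)*(-331932) = -4/3 - 55322 = -165970/3 ≈ -55323.)
j = 469794 (j = 230175 + 239619 = 469794)
w = -704691/82985 (w = 469794/(-165970/3) = 469794*(-3/165970) = -704691/82985 ≈ -8.4918)
-280904/(-302522) + q(-22, 440)/w = -280904/(-302522) + 440/(-704691/82985) = -280904*(-1/302522) + 440*(-82985/704691) = 140452/151261 - 36513400/704691 = -5424078137068/106592265351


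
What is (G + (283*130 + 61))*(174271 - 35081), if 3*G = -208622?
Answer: -13650224110/3 ≈ -4.5501e+9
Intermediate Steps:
G = -208622/3 (G = (⅓)*(-208622) = -208622/3 ≈ -69541.)
(G + (283*130 + 61))*(174271 - 35081) = (-208622/3 + (283*130 + 61))*(174271 - 35081) = (-208622/3 + (36790 + 61))*139190 = (-208622/3 + 36851)*139190 = -98069/3*139190 = -13650224110/3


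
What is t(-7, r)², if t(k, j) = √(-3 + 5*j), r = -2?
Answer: -13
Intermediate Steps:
t(-7, r)² = (√(-3 + 5*(-2)))² = (√(-3 - 10))² = (√(-13))² = (I*√13)² = -13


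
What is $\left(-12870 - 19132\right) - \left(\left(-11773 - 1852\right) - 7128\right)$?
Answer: $-11249$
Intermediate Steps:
$\left(-12870 - 19132\right) - \left(\left(-11773 - 1852\right) - 7128\right) = \left(-12870 - 19132\right) - \left(-13625 - 7128\right) = -32002 - -20753 = -32002 + 20753 = -11249$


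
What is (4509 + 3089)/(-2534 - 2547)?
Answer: -7598/5081 ≈ -1.4954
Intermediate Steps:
(4509 + 3089)/(-2534 - 2547) = 7598/(-5081) = 7598*(-1/5081) = -7598/5081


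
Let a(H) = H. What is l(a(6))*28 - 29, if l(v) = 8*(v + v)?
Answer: 2659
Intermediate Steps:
l(v) = 16*v (l(v) = 8*(2*v) = 16*v)
l(a(6))*28 - 29 = (16*6)*28 - 29 = 96*28 - 29 = 2688 - 29 = 2659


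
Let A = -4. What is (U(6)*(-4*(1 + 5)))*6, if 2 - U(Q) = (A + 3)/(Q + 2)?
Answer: -306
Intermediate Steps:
U(Q) = 2 + 1/(2 + Q) (U(Q) = 2 - (-4 + 3)/(Q + 2) = 2 - (-1)/(2 + Q) = 2 + 1/(2 + Q))
(U(6)*(-4*(1 + 5)))*6 = (((5 + 2*6)/(2 + 6))*(-4*(1 + 5)))*6 = (((5 + 12)/8)*(-4*6))*6 = (((⅛)*17)*(-24))*6 = ((17/8)*(-24))*6 = -51*6 = -306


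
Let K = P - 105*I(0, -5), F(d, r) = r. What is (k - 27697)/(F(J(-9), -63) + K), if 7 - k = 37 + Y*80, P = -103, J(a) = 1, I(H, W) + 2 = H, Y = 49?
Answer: -2877/4 ≈ -719.25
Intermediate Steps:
I(H, W) = -2 + H
k = -3950 (k = 7 - (37 + 49*80) = 7 - (37 + 3920) = 7 - 1*3957 = 7 - 3957 = -3950)
K = 107 (K = -103 - 105*(-2 + 0) = -103 - 105*(-2) = -103 + 210 = 107)
(k - 27697)/(F(J(-9), -63) + K) = (-3950 - 27697)/(-63 + 107) = -31647/44 = -31647*1/44 = -2877/4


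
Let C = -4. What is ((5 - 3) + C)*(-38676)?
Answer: 77352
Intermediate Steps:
((5 - 3) + C)*(-38676) = ((5 - 3) - 4)*(-38676) = (2 - 4)*(-38676) = -2*(-38676) = 77352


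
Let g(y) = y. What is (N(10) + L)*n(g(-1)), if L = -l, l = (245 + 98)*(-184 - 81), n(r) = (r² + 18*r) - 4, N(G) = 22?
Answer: -1909257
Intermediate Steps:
n(r) = -4 + r² + 18*r
l = -90895 (l = 343*(-265) = -90895)
L = 90895 (L = -1*(-90895) = 90895)
(N(10) + L)*n(g(-1)) = (22 + 90895)*(-4 + (-1)² + 18*(-1)) = 90917*(-4 + 1 - 18) = 90917*(-21) = -1909257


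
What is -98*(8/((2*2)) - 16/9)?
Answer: -196/9 ≈ -21.778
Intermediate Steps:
-98*(8/((2*2)) - 16/9) = -98*(8/4 - 16*⅑) = -98*(8*(¼) - 16/9) = -98*(2 - 16/9) = -98*2/9 = -196/9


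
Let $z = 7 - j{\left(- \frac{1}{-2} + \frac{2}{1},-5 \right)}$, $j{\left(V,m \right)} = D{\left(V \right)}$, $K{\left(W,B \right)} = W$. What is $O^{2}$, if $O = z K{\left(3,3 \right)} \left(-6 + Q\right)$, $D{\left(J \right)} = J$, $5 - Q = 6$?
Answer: $\frac{35721}{4} \approx 8930.3$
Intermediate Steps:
$Q = -1$ ($Q = 5 - 6 = -1$)
$j{\left(V,m \right)} = V$
$z = \frac{9}{2}$ ($z = 7 - \left(- \frac{1}{-2} + \frac{2}{1}\right) = 7 - \left(\left(-1\right) \left(- \frac{1}{2}\right) + 2 \cdot 1\right) = 7 - \left(\frac{1}{2} + 2\right) = 7 - \frac{5}{2} = \frac{9}{2} \approx 4.5$)
$O = - \frac{189}{2}$ ($O = \frac{9}{2} \cdot 3 \left(-6 - 1\right) = \frac{27}{2} \left(-7\right) = - \frac{189}{2} \approx -94.5$)
$O^{2} = \left(- \frac{189}{2}\right)^{2} = \frac{35721}{4}$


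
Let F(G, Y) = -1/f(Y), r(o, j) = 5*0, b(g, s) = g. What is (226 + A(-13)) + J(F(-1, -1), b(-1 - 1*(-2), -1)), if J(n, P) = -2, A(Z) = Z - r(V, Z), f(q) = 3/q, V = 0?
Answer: 211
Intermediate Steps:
r(o, j) = 0
F(G, Y) = -Y/3 (F(G, Y) = -1/(3/Y) = -Y/3)
A(Z) = Z (A(Z) = Z - 1*0 = Z + 0 = Z)
(226 + A(-13)) + J(F(-1, -1), b(-1 - 1*(-2), -1)) = (226 - 13) - 2 = 213 - 2 = 211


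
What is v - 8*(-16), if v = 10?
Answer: 138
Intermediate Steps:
v - 8*(-16) = 10 - 8*(-16) = 10 - 1*(-128) = 10 + 128 = 138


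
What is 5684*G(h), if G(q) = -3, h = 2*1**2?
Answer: -17052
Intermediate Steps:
h = 2 (h = 2*1 = 2)
5684*G(h) = 5684*(-3) = -17052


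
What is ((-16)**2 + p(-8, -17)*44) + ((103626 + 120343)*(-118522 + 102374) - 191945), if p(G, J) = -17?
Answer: -3616843849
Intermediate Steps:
((-16)**2 + p(-8, -17)*44) + ((103626 + 120343)*(-118522 + 102374) - 191945) = ((-16)**2 - 17*44) + ((103626 + 120343)*(-118522 + 102374) - 191945) = (256 - 748) + (223969*(-16148) - 191945) = -492 + (-3616651412 - 191945) = -492 - 3616843357 = -3616843849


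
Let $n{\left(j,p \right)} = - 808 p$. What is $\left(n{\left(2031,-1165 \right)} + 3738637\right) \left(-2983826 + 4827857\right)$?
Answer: $8629985786667$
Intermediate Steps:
$\left(n{\left(2031,-1165 \right)} + 3738637\right) \left(-2983826 + 4827857\right) = \left(\left(-808\right) \left(-1165\right) + 3738637\right) \left(-2983826 + 4827857\right) = \left(941320 + 3738637\right) 1844031 = 4679957 \cdot 1844031 = 8629985786667$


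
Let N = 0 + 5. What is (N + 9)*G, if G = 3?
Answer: 42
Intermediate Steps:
N = 5
(N + 9)*G = (5 + 9)*3 = 14*3 = 42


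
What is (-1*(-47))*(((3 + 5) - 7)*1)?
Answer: 47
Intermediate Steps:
(-1*(-47))*(((3 + 5) - 7)*1) = 47*((8 - 7)*1) = 47*(1*1) = 47*1 = 47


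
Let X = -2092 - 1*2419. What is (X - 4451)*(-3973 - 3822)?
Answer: 69858790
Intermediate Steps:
X = -4511 (X = -2092 - 2419 = -4511)
(X - 4451)*(-3973 - 3822) = (-4511 - 4451)*(-3973 - 3822) = -8962*(-7795) = 69858790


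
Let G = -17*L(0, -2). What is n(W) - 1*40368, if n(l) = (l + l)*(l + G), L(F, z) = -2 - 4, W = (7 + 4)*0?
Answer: -40368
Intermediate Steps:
W = 0 (W = 11*0 = 0)
L(F, z) = -6
G = 102 (G = -17*(-6) = 102)
n(l) = 2*l*(102 + l) (n(l) = (l + l)*(l + 102) = (2*l)*(102 + l) = 2*l*(102 + l))
n(W) - 1*40368 = 2*0*(102 + 0) - 1*40368 = 2*0*102 - 40368 = 0 - 40368 = -40368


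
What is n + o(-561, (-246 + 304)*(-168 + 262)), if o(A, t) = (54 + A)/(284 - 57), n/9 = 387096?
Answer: 790836621/227 ≈ 3.4839e+6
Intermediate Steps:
n = 3483864 (n = 9*387096 = 3483864)
o(A, t) = 54/227 + A/227 (o(A, t) = (54 + A)/227 = (54 + A)*(1/227) = 54/227 + A/227)
n + o(-561, (-246 + 304)*(-168 + 262)) = 3483864 + (54/227 + (1/227)*(-561)) = 3483864 + (54/227 - 561/227) = 3483864 - 507/227 = 790836621/227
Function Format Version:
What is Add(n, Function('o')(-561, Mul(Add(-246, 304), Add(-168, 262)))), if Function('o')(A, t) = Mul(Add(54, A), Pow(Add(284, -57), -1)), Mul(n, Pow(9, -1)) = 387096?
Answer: Rational(790836621, 227) ≈ 3.4839e+6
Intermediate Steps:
n = 3483864 (n = Mul(9, 387096) = 3483864)
Function('o')(A, t) = Add(Rational(54, 227), Mul(Rational(1, 227), A)) (Function('o')(A, t) = Mul(Add(54, A), Pow(227, -1)) = Mul(Add(54, A), Rational(1, 227)) = Add(Rational(54, 227), Mul(Rational(1, 227), A)))
Add(n, Function('o')(-561, Mul(Add(-246, 304), Add(-168, 262)))) = Add(3483864, Add(Rational(54, 227), Mul(Rational(1, 227), -561))) = Add(3483864, Add(Rational(54, 227), Rational(-561, 227))) = Add(3483864, Rational(-507, 227)) = Rational(790836621, 227)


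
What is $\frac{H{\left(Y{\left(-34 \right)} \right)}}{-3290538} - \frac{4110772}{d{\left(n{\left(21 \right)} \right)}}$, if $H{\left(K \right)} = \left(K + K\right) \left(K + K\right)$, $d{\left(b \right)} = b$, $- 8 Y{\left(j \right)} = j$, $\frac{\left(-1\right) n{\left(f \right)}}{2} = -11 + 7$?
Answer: $- \frac{6763325737957}{13162152} \approx -5.1385 \cdot 10^{5}$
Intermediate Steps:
$n{\left(f \right)} = 8$ ($n{\left(f \right)} = - 2 \left(-11 + 7\right) = \left(-2\right) \left(-4\right) = 8$)
$Y{\left(j \right)} = - \frac{j}{8}$
$H{\left(K \right)} = 4 K^{2}$ ($H{\left(K \right)} = 2 K 2 K = 4 K^{2}$)
$\frac{H{\left(Y{\left(-34 \right)} \right)}}{-3290538} - \frac{4110772}{d{\left(n{\left(21 \right)} \right)}} = \frac{4 \left(\left(- \frac{1}{8}\right) \left(-34\right)\right)^{2}}{-3290538} - \frac{4110772}{8} = 4 \left(\frac{17}{4}\right)^{2} \left(- \frac{1}{3290538}\right) - \frac{1027693}{2} = 4 \cdot \frac{289}{16} \left(- \frac{1}{3290538}\right) - \frac{1027693}{2} = \frac{289}{4} \left(- \frac{1}{3290538}\right) - \frac{1027693}{2} = - \frac{289}{13162152} - \frac{1027693}{2} = - \frac{6763325737957}{13162152}$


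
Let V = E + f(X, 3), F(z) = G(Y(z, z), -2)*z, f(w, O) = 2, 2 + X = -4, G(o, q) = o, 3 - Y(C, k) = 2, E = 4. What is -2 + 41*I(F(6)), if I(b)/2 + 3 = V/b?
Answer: -166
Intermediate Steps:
Y(C, k) = 1 (Y(C, k) = 3 - 1*2 = 3 - 2 = 1)
X = -6 (X = -2 - 4 = -6)
F(z) = z (F(z) = 1*z = z)
V = 6 (V = 4 + 2 = 6)
I(b) = -6 + 12/b (I(b) = -6 + 2*(6/b) = -6 + 12/b)
-2 + 41*I(F(6)) = -2 + 41*(-6 + 12/6) = -2 + 41*(-6 + 12*(1/6)) = -2 + 41*(-6 + 2) = -2 + 41*(-4) = -2 - 164 = -166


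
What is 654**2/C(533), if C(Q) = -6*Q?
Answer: -71286/533 ≈ -133.74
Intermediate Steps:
654**2/C(533) = 654**2/((-6*533)) = 427716/(-3198) = 427716*(-1/3198) = -71286/533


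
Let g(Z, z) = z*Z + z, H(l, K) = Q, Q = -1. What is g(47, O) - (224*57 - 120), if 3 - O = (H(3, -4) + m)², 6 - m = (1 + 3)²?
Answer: -18312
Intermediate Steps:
H(l, K) = -1
m = -10 (m = 6 - (1 + 3)² = 6 - 1*4² = 6 - 1*16 = 6 - 16 = -10)
O = -118 (O = 3 - (-1 - 10)² = 3 - 1*(-11)² = 3 - 1*121 = 3 - 121 = -118)
g(Z, z) = z + Z*z (g(Z, z) = Z*z + z = z + Z*z)
g(47, O) - (224*57 - 120) = -118*(1 + 47) - (224*57 - 120) = -118*48 - (12768 - 120) = -5664 - 1*12648 = -5664 - 12648 = -18312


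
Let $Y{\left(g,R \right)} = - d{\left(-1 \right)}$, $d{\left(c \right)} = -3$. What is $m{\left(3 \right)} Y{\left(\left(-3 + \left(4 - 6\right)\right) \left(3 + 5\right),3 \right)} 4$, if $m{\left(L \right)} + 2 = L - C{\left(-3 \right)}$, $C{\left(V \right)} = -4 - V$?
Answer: $24$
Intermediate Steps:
$m{\left(L \right)} = -1 + L$ ($m{\left(L \right)} = -2 - \left(-4 + 3 - L\right) = -2 + \left(L - \left(-4 + 3\right)\right) = -2 + \left(L - -1\right) = -2 + \left(L + 1\right) = -2 + \left(1 + L\right) = -1 + L$)
$Y{\left(g,R \right)} = 3$ ($Y{\left(g,R \right)} = \left(-1\right) \left(-3\right) = 3$)
$m{\left(3 \right)} Y{\left(\left(-3 + \left(4 - 6\right)\right) \left(3 + 5\right),3 \right)} 4 = \left(-1 + 3\right) 3 \cdot 4 = 2 \cdot 3 \cdot 4 = 6 \cdot 4 = 24$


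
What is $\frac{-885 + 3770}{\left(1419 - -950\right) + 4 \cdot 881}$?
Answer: $\frac{2885}{5893} \approx 0.48956$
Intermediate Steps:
$\frac{-885 + 3770}{\left(1419 - -950\right) + 4 \cdot 881} = \frac{2885}{\left(1419 + 950\right) + 3524} = \frac{2885}{2369 + 3524} = \frac{2885}{5893}$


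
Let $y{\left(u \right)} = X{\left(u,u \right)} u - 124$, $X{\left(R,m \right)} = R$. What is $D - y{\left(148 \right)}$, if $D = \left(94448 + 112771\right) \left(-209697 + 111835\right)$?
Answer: $-20278887558$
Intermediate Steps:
$D = -20278865778$ ($D = 207219 \left(-97862\right) = -20278865778$)
$y{\left(u \right)} = -124 + u^{2}$ ($y{\left(u \right)} = u u - 124 = u^{2} - 124 = -124 + u^{2}$)
$D - y{\left(148 \right)} = -20278865778 - \left(-124 + 148^{2}\right) = -20278865778 - \left(-124 + 21904\right) = -20278865778 - 21780 = -20278887558$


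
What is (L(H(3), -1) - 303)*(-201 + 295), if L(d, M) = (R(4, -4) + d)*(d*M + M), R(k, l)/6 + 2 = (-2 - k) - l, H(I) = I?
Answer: -20586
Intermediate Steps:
R(k, l) = -24 - 6*k - 6*l (R(k, l) = -12 + 6*((-2 - k) - l) = -12 + 6*(-2 - k - l) = -12 + (-12 - 6*k - 6*l) = -24 - 6*k - 6*l)
L(d, M) = (-24 + d)*(M + M*d) (L(d, M) = ((-24 - 6*4 - 6*(-4)) + d)*(d*M + M) = ((-24 - 24 + 24) + d)*(M*d + M) = (-24 + d)*(M + M*d))
(L(H(3), -1) - 303)*(-201 + 295) = (-(-24 + 3² - 23*3) - 303)*(-201 + 295) = (-(-24 + 9 - 69) - 303)*94 = (-1*(-84) - 303)*94 = (84 - 303)*94 = -219*94 = -20586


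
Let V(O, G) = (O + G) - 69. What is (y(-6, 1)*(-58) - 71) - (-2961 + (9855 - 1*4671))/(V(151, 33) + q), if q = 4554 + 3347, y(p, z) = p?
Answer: 739403/2672 ≈ 276.72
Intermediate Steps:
q = 7901
V(O, G) = -69 + G + O (V(O, G) = (G + O) - 69 = -69 + G + O)
(y(-6, 1)*(-58) - 71) - (-2961 + (9855 - 1*4671))/(V(151, 33) + q) = (-6*(-58) - 71) - (-2961 + (9855 - 1*4671))/((-69 + 33 + 151) + 7901) = (348 - 71) - (-2961 + (9855 - 4671))/(115 + 7901) = 277 - (-2961 + 5184)/8016 = 277 - 2223/8016 = 277 - 1*741/2672 = 277 - 741/2672 = 739403/2672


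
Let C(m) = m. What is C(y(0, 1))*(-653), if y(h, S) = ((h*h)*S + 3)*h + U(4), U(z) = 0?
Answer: 0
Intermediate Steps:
y(h, S) = h*(3 + S*h²) (y(h, S) = ((h*h)*S + 3)*h + 0 = (h²*S + 3)*h + 0 = (S*h² + 3)*h + 0 = (3 + S*h²)*h + 0 = h*(3 + S*h²) + 0 = h*(3 + S*h²))
C(y(0, 1))*(-653) = (0*(3 + 1*0²))*(-653) = (0*(3 + 1*0))*(-653) = (0*(3 + 0))*(-653) = (0*3)*(-653) = 0*(-653) = 0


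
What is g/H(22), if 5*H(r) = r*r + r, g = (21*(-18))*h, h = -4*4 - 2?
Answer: 17010/253 ≈ 67.233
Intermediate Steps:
h = -18 (h = -16 - 2 = -18)
g = 6804 (g = (21*(-18))*(-18) = -378*(-18) = 6804)
H(r) = r/5 + r²/5 (H(r) = (r*r + r)/5 = (r² + r)/5 = (r + r²)/5 = r/5 + r²/5)
g/H(22) = 6804/(((⅕)*22*(1 + 22))) = 6804/(((⅕)*22*23)) = 6804/(506/5) = 6804*(5/506) = 17010/253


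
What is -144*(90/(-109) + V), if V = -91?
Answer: 1441296/109 ≈ 13223.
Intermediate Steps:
-144*(90/(-109) + V) = -144*(90/(-109) - 91) = -144*(90*(-1/109) - 91) = -144*(-90/109 - 91) = -144*(-10009/109) = 1441296/109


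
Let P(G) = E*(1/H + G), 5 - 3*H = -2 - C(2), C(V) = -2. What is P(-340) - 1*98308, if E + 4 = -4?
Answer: -477964/5 ≈ -95593.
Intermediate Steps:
E = -8 (E = -4 - 4 = -8)
H = 5/3 (H = 5/3 - (-2 - 1*(-2))/3 = 5/3 - (-2 + 2)/3 = 5/3 - ⅓*0 = 5/3 + 0 = 5/3 ≈ 1.6667)
P(G) = -24/5 - 8*G (P(G) = -8*(1/(5/3) + G) = -8*(⅗ + G) = -24/5 - 8*G)
P(-340) - 1*98308 = (-24/5 - 8*(-340)) - 1*98308 = (-24/5 + 2720) - 98308 = 13576/5 - 98308 = -477964/5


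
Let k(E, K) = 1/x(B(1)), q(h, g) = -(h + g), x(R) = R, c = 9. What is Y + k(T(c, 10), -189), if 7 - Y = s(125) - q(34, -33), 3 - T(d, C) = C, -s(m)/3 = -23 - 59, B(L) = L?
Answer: -239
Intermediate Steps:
q(h, g) = -g - h (q(h, g) = -(g + h) = -g - h)
s(m) = 246 (s(m) = -3*(-23 - 59) = -3*(-82) = 246)
T(d, C) = 3 - C
Y = -240 (Y = 7 - (246 - (-1*(-33) - 1*34)) = 7 - (246 - (33 - 34)) = 7 - (246 - 1*(-1)) = 7 - (246 + 1) = 7 - 1*247 = 7 - 247 = -240)
k(E, K) = 1 (k(E, K) = 1/1 = 1)
Y + k(T(c, 10), -189) = -240 + 1 = -239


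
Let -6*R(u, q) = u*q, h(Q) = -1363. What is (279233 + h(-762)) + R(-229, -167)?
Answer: 1628977/6 ≈ 2.7150e+5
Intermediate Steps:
R(u, q) = -q*u/6 (R(u, q) = -u*q/6 = -q*u/6)
(279233 + h(-762)) + R(-229, -167) = (279233 - 1363) - 1/6*(-167)*(-229) = 277870 - 38243/6 = 1628977/6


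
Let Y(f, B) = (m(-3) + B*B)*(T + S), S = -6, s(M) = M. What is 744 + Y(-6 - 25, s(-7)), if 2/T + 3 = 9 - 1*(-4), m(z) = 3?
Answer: 2212/5 ≈ 442.40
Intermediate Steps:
T = 1/5 (T = 2/(-3 + (9 - 1*(-4))) = 2/(-3 + (9 + 4)) = 2/(-3 + 13) = 2/10 = 2*(1/10) = 1/5 ≈ 0.20000)
Y(f, B) = -87/5 - 29*B**2/5 (Y(f, B) = (3 + B*B)*(1/5 - 6) = (3 + B**2)*(-29/5) = -87/5 - 29*B**2/5)
744 + Y(-6 - 25, s(-7)) = 744 + (-87/5 - 29/5*(-7)**2) = 744 + (-87/5 - 29/5*49) = 744 + (-87/5 - 1421/5) = 744 - 1508/5 = 2212/5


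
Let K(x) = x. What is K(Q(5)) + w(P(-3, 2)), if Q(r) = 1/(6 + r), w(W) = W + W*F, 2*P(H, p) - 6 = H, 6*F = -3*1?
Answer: 37/44 ≈ 0.84091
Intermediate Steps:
F = -½ (F = (-3*1)/6 = (⅙)*(-3) = -½ ≈ -0.50000)
P(H, p) = 3 + H/2
w(W) = W/2 (w(W) = W + W*(-½) = W - W/2 = W/2)
K(Q(5)) + w(P(-3, 2)) = 1/(6 + 5) + (3 + (½)*(-3))/2 = 1/11 + (3 - 3/2)/2 = 1/11 + (½)*(3/2) = 1/11 + ¾ = 37/44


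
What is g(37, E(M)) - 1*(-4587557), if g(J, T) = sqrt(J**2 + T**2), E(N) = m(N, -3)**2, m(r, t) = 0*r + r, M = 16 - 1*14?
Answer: 4587557 + sqrt(1385) ≈ 4.5876e+6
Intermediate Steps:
M = 2 (M = 16 - 14 = 2)
m(r, t) = r (m(r, t) = 0 + r = r)
E(N) = N**2
g(37, E(M)) - 1*(-4587557) = sqrt(37**2 + (2**2)**2) - 1*(-4587557) = sqrt(1369 + 4**2) + 4587557 = sqrt(1369 + 16) + 4587557 = sqrt(1385) + 4587557 = 4587557 + sqrt(1385)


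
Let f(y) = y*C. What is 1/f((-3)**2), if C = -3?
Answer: -1/27 ≈ -0.037037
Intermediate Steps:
f(y) = -3*y (f(y) = y*(-3) = -3*y)
1/f((-3)**2) = 1/(-3*(-3)**2) = 1/(-3*9) = 1/(-27) = -1/27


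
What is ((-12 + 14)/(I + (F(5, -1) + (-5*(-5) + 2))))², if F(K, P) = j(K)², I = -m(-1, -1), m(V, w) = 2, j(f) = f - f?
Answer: 4/625 ≈ 0.0064000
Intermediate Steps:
j(f) = 0
I = -2 (I = -1*2 = -2)
F(K, P) = 0 (F(K, P) = 0² = 0)
((-12 + 14)/(I + (F(5, -1) + (-5*(-5) + 2))))² = ((-12 + 14)/(-2 + (0 + (-5*(-5) + 2))))² = (2/(-2 + (0 + (25 + 2))))² = (2/(-2 + (0 + 27)))² = (2/(-2 + 27))² = (2/25)² = 4/625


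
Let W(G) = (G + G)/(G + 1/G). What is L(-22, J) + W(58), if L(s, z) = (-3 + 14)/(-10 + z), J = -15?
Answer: 26237/16825 ≈ 1.5594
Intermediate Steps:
L(s, z) = 11/(-10 + z)
W(G) = 2*G/(G + 1/G) (W(G) = (2*G)/(G + 1/G) = 2*G/(G + 1/G))
L(-22, J) + W(58) = 11/(-10 - 15) + 2*58²/(1 + 58²) = 11/(-25) + 2*3364/(1 + 3364) = 11*(-1/25) + 2*3364/3365 = -11/25 + 2*3364*(1/3365) = -11/25 + 6728/3365 = 26237/16825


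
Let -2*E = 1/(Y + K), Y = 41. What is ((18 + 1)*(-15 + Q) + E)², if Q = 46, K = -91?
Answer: 3469327801/10000 ≈ 3.4693e+5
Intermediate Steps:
E = 1/100 (E = -1/(2*(41 - 91)) = -½/(-50) = -½*(-1/50) = 1/100 ≈ 0.010000)
((18 + 1)*(-15 + Q) + E)² = ((18 + 1)*(-15 + 46) + 1/100)² = (19*31 + 1/100)² = (589 + 1/100)² = (58901/100)² = 3469327801/10000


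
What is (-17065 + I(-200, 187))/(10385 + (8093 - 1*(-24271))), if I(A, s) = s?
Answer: -16878/42749 ≈ -0.39482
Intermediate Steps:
(-17065 + I(-200, 187))/(10385 + (8093 - 1*(-24271))) = (-17065 + 187)/(10385 + (8093 - 1*(-24271))) = -16878/(10385 + (8093 + 24271)) = -16878/(10385 + 32364) = -16878/42749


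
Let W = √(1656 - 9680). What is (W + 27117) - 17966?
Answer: 9151 + 2*I*√2006 ≈ 9151.0 + 89.577*I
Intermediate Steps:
W = 2*I*√2006 (W = √(-8024) = 2*I*√2006 ≈ 89.577*I)
(W + 27117) - 17966 = (2*I*√2006 + 27117) - 17966 = (27117 + 2*I*√2006) - 17966 = 9151 + 2*I*√2006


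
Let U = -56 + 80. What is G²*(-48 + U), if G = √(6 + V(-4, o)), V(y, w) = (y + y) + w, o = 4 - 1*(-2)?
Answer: -96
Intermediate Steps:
o = 6 (o = 4 + 2 = 6)
V(y, w) = w + 2*y (V(y, w) = 2*y + w = w + 2*y)
G = 2 (G = √(6 + (6 + 2*(-4))) = √(6 + (6 - 8)) = √(6 - 2) = √4 = 2)
U = 24
G²*(-48 + U) = 2²*(-48 + 24) = 4*(-24) = -96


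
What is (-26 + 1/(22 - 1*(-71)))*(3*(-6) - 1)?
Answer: 45923/93 ≈ 493.80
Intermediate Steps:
(-26 + 1/(22 - 1*(-71)))*(3*(-6) - 1) = (-26 + 1/(22 + 71))*(-18 - 1) = (-26 + 1/93)*(-19) = -2417/93*(-19) = 45923/93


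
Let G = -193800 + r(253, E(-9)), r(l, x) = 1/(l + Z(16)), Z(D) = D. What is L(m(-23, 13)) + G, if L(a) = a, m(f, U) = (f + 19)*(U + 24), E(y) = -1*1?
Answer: -52172011/269 ≈ -1.9395e+5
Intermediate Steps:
E(y) = -1
m(f, U) = (19 + f)*(24 + U)
r(l, x) = 1/(16 + l) (r(l, x) = 1/(l + 16) = 1/(16 + l))
G = -52132199/269 (G = -193800 + 1/(16 + 253) = -193800 + 1/269 = -52132199/269 ≈ -1.9380e+5)
L(m(-23, 13)) + G = (456 + 19*13 + 24*(-23) + 13*(-23)) - 52132199/269 = (456 + 247 - 552 - 299) - 52132199/269 = -148 - 52132199/269 = -52172011/269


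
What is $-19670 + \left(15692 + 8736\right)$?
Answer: $4758$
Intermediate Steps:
$-19670 + \left(15692 + 8736\right) = -19670 + 24428 = 4758$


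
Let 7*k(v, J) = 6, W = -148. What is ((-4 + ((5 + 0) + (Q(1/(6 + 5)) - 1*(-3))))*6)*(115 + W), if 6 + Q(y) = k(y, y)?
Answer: 1584/7 ≈ 226.29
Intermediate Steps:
k(v, J) = 6/7 (k(v, J) = (⅐)*6 = 6/7)
Q(y) = -36/7 (Q(y) = -6 + 6/7 = -36/7)
((-4 + ((5 + 0) + (Q(1/(6 + 5)) - 1*(-3))))*6)*(115 + W) = ((-4 + ((5 + 0) + (-36/7 - 1*(-3))))*6)*(115 - 148) = ((-4 + (5 + (-36/7 + 3)))*6)*(-33) = ((-4 + (5 - 15/7))*6)*(-33) = ((-4 + 20/7)*6)*(-33) = -8/7*6*(-33) = -48/7*(-33) = 1584/7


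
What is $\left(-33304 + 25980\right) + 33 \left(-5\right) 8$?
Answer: $-8644$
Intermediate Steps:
$\left(-33304 + 25980\right) + 33 \left(-5\right) 8 = -7324 - 1320 = -8644$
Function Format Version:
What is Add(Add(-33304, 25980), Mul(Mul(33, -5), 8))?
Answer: -8644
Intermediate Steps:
Add(Add(-33304, 25980), Mul(Mul(33, -5), 8)) = Add(-7324, Mul(-165, 8)) = Add(-7324, -1320) = -8644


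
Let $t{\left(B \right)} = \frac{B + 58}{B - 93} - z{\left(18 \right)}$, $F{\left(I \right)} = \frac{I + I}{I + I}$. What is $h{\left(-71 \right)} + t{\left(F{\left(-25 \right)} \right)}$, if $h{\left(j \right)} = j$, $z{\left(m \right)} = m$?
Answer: $- \frac{8247}{92} \approx -89.641$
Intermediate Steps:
$F{\left(I \right)} = 1$ ($F{\left(I \right)} = \frac{2 I}{2 I} = 2 I \frac{1}{2 I} = 1$)
$t{\left(B \right)} = -18 + \frac{58 + B}{-93 + B}$ ($t{\left(B \right)} = \frac{B + 58}{B - 93} - 18 = \frac{58 + B}{-93 + B} - 18 = -18 + \frac{58 + B}{-93 + B}$)
$h{\left(-71 \right)} + t{\left(F{\left(-25 \right)} \right)} = -71 + \frac{1732 - 17}{-93 + 1} = -71 + \frac{1732 - 17}{-92} = -71 - \frac{1715}{92} = - \frac{8247}{92}$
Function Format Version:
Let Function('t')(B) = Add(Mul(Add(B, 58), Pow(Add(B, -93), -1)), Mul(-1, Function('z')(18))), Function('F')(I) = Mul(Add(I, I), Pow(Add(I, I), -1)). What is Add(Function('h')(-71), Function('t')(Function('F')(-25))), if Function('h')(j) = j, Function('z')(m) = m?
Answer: Rational(-8247, 92) ≈ -89.641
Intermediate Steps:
Function('F')(I) = 1 (Function('F')(I) = Mul(Mul(2, I), Pow(Mul(2, I), -1)) = Mul(Mul(2, I), Mul(Rational(1, 2), Pow(I, -1))) = 1)
Function('t')(B) = Add(-18, Mul(Pow(Add(-93, B), -1), Add(58, B))) (Function('t')(B) = Add(Mul(Add(B, 58), Pow(Add(B, -93), -1)), Mul(-1, 18)) = Add(Mul(Add(58, B), Pow(Add(-93, B), -1)), -18) = Add(Mul(Pow(Add(-93, B), -1), Add(58, B)), -18) = Add(-18, Mul(Pow(Add(-93, B), -1), Add(58, B))))
Add(Function('h')(-71), Function('t')(Function('F')(-25))) = Add(-71, Mul(Pow(Add(-93, 1), -1), Add(1732, Mul(-17, 1)))) = Add(-71, Mul(Pow(-92, -1), Add(1732, -17))) = Add(-71, Mul(Rational(-1, 92), 1715)) = Add(-71, Rational(-1715, 92)) = Rational(-8247, 92)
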